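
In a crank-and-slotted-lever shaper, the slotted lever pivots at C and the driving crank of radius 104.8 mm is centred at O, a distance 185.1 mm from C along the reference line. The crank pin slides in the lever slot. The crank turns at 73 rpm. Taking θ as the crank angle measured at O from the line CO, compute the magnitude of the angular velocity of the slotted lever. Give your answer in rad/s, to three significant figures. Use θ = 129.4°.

0.493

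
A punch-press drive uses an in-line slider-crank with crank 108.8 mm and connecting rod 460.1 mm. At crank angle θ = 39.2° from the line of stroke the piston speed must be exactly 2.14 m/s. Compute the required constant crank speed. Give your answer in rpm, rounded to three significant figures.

For an in-line slider-crank, |v_piston| = rω|sinθ|·[1 + r cosθ/√(L² − r² sin²θ)].
With r = 0.1088 m, L = 0.4601 m, θ = 39.2°: the bracketed kinematic factor |dx/dθ| = 0.081509 m.
ω = v/|dx/dθ| = 2.14/0.081509 = 26.255 rad/s.
N = 60ω/(2π) = 250.71 rpm.

251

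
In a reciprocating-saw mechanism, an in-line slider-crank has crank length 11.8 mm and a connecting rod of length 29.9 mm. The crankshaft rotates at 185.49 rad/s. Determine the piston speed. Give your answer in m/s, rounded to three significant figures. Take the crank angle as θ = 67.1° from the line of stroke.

ω = 185.5 rad/s
For an in-line slider-crank, x = r cosθ + √(L² − r² sin²θ), so v = −rω sinθ·[1 + r cosθ/√(L² − r² sin²θ)].
With r = 0.0118 m, L = 0.0299 m, θ = 67.1°: √(L² − r² sin²θ) = 0.027854 m.
v = −0.0118·185.5·0.92119·[1 + 0.0118·0.38912/0.027854] = -2.3487 m/s.
|v| = 2.3487 m/s.

2.35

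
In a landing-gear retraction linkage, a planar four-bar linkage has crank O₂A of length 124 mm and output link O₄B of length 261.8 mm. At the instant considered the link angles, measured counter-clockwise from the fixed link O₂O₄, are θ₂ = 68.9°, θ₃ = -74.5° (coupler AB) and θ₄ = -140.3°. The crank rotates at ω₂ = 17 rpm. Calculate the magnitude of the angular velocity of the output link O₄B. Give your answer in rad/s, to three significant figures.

0.551

ω₂ = 1.78 rad/s (from 17 rpm).
Differentiating the loop-closure r₂e^{iθ₂}+r₃e^{iθ₃}=r₁+r₄e^{iθ₄} gives r₂ω₂e^{iθ₂}+r₃ω₃e^{iθ₃}=r₄ω₄e^{iθ₄}.
Eliminating the other unknown: ω₄ = r₂ω₂ sin(θ₂−θ₃) / [r₄ sin(θ₄−θ₃)].
Numerator sine = +0.59622; denominator sine = -0.91212.
Result = 0.124·1.78·(+0.59622) / (0.2618·(-0.91212)) = -0.55117 rad/s; magnitude 0.55117 rad/s.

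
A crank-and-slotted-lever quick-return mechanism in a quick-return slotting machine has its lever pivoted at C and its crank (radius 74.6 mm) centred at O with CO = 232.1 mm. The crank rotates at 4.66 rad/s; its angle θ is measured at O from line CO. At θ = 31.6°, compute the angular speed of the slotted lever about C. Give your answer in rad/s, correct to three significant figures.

ω = 4.66 rad/s
Crank pin A relative to C: A = (d + r cosθ, r sinθ); lever angle φ = atan2(r sinθ, d + r cosθ).
Differentiating tanφ: φ̇ = rω(d cosθ + r)/(d² + r² + 2dr cosθ).
d² + r² + 2dr cosθ = |CA|² = 0.0889303 m²;  d cosθ + r = +0.27229 m.
|ω_lever| = |0.0746·4.66·+0.27229| / 0.0889303 = 1.0644 rad/s.

1.06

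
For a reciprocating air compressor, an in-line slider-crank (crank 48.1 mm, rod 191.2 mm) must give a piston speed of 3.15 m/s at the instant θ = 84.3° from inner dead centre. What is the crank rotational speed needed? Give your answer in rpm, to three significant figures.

613

For an in-line slider-crank, |v_piston| = rω|sinθ|·[1 + r cosθ/√(L² − r² sin²θ)].
With r = 0.0481 m, L = 0.1912 m, θ = 84.3°: the bracketed kinematic factor |dx/dθ| = 0.049097 m.
ω = v/|dx/dθ| = 3.15/0.049097 = 64.158 rad/s.
N = 60ω/(2π) = 612.67 rpm.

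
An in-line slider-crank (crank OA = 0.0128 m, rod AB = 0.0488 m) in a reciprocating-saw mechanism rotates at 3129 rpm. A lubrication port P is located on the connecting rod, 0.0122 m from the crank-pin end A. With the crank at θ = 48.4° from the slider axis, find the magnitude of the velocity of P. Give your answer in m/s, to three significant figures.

3.88

ω = 327.7 rad/s.  Crank-pin speed |V_A| = rω = 4.1942 m/s, perpendicular to OA.
Rod angle: sinφ = −(r/L) sinθ ⇒ φ = -11.312°; ω_rod = −rω cosθ/√(L²−r²sin²θ) = -58.192 rad/s.
V_P = V_A + ω_rod × AP, with AP = 0.0122 m along the rod.
Components: V_Px = −rω sinθ − a·ω_rod·sinφ = -3.2756 m/s;  V_Py = rω cosθ + a·ω_rod·cosφ = +2.0885 m/s.
|V_P| = √(V_Px² + V_Py²) = 3.8848 m/s.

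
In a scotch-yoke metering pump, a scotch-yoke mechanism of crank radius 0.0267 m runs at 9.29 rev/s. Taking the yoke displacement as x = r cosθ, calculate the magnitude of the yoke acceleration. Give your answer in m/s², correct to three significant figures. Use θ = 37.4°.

72.3

ω = 58.37 rad/s (from 9.29 rev/s).
x = r cosθ ⇒ ẍ = −rω² cosθ (ω constant).
|a| = rω²|cosθ| = 0.0267·(58.37)²·|cos 37.4°| = 72.269 m/s².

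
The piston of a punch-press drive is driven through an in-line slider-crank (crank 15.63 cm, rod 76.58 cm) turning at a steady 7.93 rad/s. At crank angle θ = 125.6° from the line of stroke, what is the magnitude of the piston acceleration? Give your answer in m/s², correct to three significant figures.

ω = 7.93 rad/s
x(θ) = r cosθ + √(L² − r² sin²θ); with ω constant, a = ω²·d²x/dθ².
d²x/dθ² = −r cosθ − r²(cos2θ)/√u − r⁴ sin²2θ/(4u^{3/2}),  u = L² − r² sin²θ = 0.570298 m².
Substituting r = 0.1563 m, L = 0.7658 m, θ = 125.6°: d²x/dθ² = +0.1011 m.
a = ω²·d²x/dθ² = (7.93)²·(+0.1011) = +6.3577 m/s²;  |a| = 6.3577 m/s².

6.36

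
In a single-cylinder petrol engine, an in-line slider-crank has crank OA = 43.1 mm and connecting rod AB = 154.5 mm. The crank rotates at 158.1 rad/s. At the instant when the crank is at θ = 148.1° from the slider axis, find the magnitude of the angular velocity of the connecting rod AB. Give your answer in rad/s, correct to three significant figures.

37.9

ω = 158.1 rad/s
The rod makes angle φ with the slider axis where L sinφ = r sinθ; differentiating, L cosφ·φ̇ = r ω cosθ.
L cosφ = √(L² − r² sin²θ) = 0.15281 m.
|ω_rod| = r ω |cosθ| / √(L² − r² sin²θ) = 0.0431·158.1·0.84897/0.15281 = 37.857 rad/s.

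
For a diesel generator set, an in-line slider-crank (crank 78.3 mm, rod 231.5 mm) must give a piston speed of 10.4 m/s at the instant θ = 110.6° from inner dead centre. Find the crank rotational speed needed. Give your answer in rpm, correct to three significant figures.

1550

For an in-line slider-crank, |v_piston| = rω|sinθ|·[1 + r cosθ/√(L² − r² sin²θ)].
With r = 0.0783 m, L = 0.2315 m, θ = 110.6°: the bracketed kinematic factor |dx/dθ| = 0.064098 m.
ω = v/|dx/dθ| = 10.4/0.064098 = 162.25 rad/s.
N = 60ω/(2π) = 1549.4 rpm.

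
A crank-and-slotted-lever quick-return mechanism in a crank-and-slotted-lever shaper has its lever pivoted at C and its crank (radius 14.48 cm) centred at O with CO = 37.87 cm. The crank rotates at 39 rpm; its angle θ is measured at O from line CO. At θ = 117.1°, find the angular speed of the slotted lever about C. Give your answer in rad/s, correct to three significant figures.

ω = 4.084 rad/s (from 39 rpm).
Crank pin A relative to C: A = (d + r cosθ, r sinθ); lever angle φ = atan2(r sinθ, d + r cosθ).
Differentiating tanφ: φ̇ = rω(d cosθ + r)/(d² + r² + 2dr cosθ).
d² + r² + 2dr cosθ = |CA|² = 0.11442 m²;  d cosθ + r = -0.027715 m.
|ω_lever| = |0.1448·4.084·-0.027715| / 0.11442 = 0.14324 rad/s.

0.143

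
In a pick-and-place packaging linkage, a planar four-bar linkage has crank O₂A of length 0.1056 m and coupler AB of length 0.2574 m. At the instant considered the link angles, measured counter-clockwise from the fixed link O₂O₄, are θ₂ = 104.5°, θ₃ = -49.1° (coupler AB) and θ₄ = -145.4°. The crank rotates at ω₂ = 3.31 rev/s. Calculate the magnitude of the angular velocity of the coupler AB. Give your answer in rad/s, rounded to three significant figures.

ω₂ = 20.8 rad/s (from 3.31 rev/s).
Differentiating the loop-closure r₂e^{iθ₂}+r₃e^{iθ₃}=r₁+r₄e^{iθ₄} gives r₂ω₂e^{iθ₂}+r₃ω₃e^{iθ₃}=r₄ω₄e^{iθ₄}.
Eliminating the other unknown: ω₃ = r₂ω₂ sin(θ₄−θ₂) / [r₃ sin(θ₃−θ₄)].
Numerator sine = +0.93909; denominator sine = +0.99396.
Result = 0.1056·20.8·(+0.93909) / (0.2574·(+0.99396)) = +8.0613 rad/s; magnitude 8.0613 rad/s.

8.06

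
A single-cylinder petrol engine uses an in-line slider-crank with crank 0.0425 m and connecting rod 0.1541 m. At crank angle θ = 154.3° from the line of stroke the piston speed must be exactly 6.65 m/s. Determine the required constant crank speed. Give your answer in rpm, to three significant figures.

4600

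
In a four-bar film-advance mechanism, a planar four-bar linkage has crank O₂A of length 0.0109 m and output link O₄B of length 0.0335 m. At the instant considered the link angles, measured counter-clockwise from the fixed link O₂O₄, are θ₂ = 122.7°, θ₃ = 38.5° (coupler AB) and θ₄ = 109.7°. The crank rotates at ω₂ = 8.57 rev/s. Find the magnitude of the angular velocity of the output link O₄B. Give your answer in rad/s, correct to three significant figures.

ω₂ = 53.85 rad/s (from 8.57 rev/s).
Differentiating the loop-closure r₂e^{iθ₂}+r₃e^{iθ₃}=r₁+r₄e^{iθ₄} gives r₂ω₂e^{iθ₂}+r₃ω₃e^{iθ₃}=r₄ω₄e^{iθ₄}.
Eliminating the other unknown: ω₄ = r₂ω₂ sin(θ₂−θ₃) / [r₄ sin(θ₄−θ₃)].
Numerator sine = +0.99488; denominator sine = +0.94665.
Result = 0.0109·53.85·(+0.99488) / (0.0335·(+0.94665)) = +18.413 rad/s; magnitude 18.413 rad/s.

18.4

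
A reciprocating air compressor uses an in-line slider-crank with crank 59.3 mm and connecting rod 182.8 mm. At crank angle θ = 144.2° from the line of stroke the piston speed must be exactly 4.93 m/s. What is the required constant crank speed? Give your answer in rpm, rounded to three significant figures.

1850

For an in-line slider-crank, |v_piston| = rω|sinθ|·[1 + r cosθ/√(L² − r² sin²θ)].
With r = 0.0593 m, L = 0.1828 m, θ = 144.2°: the bracketed kinematic factor |dx/dθ| = 0.025392 m.
ω = v/|dx/dθ| = 4.93/0.025392 = 194.15 rad/s.
N = 60ω/(2π) = 1854 rpm.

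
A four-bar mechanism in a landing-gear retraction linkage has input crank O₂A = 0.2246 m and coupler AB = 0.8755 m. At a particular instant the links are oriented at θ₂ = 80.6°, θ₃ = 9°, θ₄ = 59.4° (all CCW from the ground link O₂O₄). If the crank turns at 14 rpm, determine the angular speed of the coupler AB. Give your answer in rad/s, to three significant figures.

ω₂ = 1.466 rad/s (from 14 rpm).
Differentiating the loop-closure r₂e^{iθ₂}+r₃e^{iθ₃}=r₁+r₄e^{iθ₄} gives r₂ω₂e^{iθ₂}+r₃ω₃e^{iθ₃}=r₄ω₄e^{iθ₄}.
Eliminating the other unknown: ω₃ = r₂ω₂ sin(θ₄−θ₂) / [r₃ sin(θ₃−θ₄)].
Numerator sine = -0.36162; denominator sine = -0.77051.
Result = 0.2246·1.466·(-0.36162) / (0.8755·(-0.77051)) = +0.17652 rad/s; magnitude 0.17652 rad/s.

0.177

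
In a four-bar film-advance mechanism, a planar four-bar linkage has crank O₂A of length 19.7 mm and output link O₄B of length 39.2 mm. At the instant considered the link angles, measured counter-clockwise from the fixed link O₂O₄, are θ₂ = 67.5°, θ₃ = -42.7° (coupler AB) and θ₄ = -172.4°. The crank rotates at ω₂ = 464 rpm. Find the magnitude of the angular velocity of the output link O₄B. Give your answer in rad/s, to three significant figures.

29.8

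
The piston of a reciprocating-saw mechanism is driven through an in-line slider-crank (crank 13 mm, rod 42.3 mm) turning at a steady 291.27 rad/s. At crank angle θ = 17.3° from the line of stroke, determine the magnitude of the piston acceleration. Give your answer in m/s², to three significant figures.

1340

ω = 291.3 rad/s
x(θ) = r cosθ + √(L² − r² sin²θ); with ω constant, a = ω²·d²x/dθ².
d²x/dθ² = −r cosθ − r²(cos2θ)/√u − r⁴ sin²2θ/(4u^{3/2}),  u = L² − r² sin²θ = 0.00177435 m².
Substituting r = 0.013 m, L = 0.0423 m, θ = 17.3°: d²x/dθ² = -0.015745 m.
a = ω²·d²x/dθ² = (291.3)²·(-0.015745) = -1335.8 m/s²;  |a| = 1335.8 m/s².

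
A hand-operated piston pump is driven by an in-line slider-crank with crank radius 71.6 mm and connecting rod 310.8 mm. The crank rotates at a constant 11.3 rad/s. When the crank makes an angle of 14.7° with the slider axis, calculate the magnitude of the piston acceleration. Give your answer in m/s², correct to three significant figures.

10.7

ω = 11.3 rad/s
x(θ) = r cosθ + √(L² − r² sin²θ); with ω constant, a = ω²·d²x/dθ².
d²x/dθ² = −r cosθ − r²(cos2θ)/√u − r⁴ sin²2θ/(4u^{3/2}),  u = L² − r² sin²θ = 0.0962665 m².
Substituting r = 0.0716 m, L = 0.3108 m, θ = 14.7°: d²x/dθ² = -0.083704 m.
a = ω²·d²x/dθ² = (11.3)²·(-0.083704) = -10.688 m/s²;  |a| = 10.688 m/s².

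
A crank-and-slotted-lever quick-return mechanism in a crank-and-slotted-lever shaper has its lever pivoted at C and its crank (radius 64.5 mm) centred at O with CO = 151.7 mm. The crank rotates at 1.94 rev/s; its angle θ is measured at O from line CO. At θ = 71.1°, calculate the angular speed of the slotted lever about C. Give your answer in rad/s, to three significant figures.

2.67

ω = 12.19 rad/s (from 1.94 rev/s).
Crank pin A relative to C: A = (d + r cosθ, r sinθ); lever angle φ = atan2(r sinθ, d + r cosθ).
Differentiating tanφ: φ̇ = rω(d cosθ + r)/(d² + r² + 2dr cosθ).
d² + r² + 2dr cosθ = |CA|² = 0.033512 m²;  d cosθ + r = +0.11364 m.
|ω_lever| = |0.0645·12.19·+0.11364| / 0.033512 = 2.666 rad/s.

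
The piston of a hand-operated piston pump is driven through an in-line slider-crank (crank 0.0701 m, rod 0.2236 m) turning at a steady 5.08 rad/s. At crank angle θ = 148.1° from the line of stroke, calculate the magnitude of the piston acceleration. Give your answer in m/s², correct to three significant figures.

ω = 5.08 rad/s
x(θ) = r cosθ + √(L² − r² sin²θ); with ω constant, a = ω²·d²x/dθ².
d²x/dθ² = −r cosθ − r²(cos2θ)/√u − r⁴ sin²2θ/(4u^{3/2}),  u = L² − r² sin²θ = 0.0486247 m².
Substituting r = 0.0701 m, L = 0.2236 m, θ = 148.1°: d²x/dθ² = +0.049221 m.
a = ω²·d²x/dθ² = (5.08)²·(+0.049221) = +1.2702 m/s²;  |a| = 1.2702 m/s².

1.27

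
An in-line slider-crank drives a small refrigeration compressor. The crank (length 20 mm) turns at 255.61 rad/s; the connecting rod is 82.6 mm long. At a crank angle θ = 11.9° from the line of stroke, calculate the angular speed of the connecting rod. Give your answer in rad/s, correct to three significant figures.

ω = 255.6 rad/s
The rod makes angle φ with the slider axis where L sinφ = r sinθ; differentiating, L cosφ·φ̇ = r ω cosθ.
L cosφ = √(L² − r² sin²θ) = 0.082497 m.
|ω_rod| = r ω |cosθ| / √(L² − r² sin²θ) = 0.02·255.6·0.97851/0.082497 = 60.637 rad/s.

60.6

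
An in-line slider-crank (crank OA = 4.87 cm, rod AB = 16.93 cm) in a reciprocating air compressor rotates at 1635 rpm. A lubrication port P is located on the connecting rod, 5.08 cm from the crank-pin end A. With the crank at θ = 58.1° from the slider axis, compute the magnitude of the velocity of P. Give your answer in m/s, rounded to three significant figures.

8.03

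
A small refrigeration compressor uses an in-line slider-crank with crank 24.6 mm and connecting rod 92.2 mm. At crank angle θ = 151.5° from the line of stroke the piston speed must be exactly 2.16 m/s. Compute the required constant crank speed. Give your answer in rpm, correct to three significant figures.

For an in-line slider-crank, |v_piston| = rω|sinθ|·[1 + r cosθ/√(L² − r² sin²θ)].
With r = 0.0246 m, L = 0.0922 m, θ = 151.5°: the bracketed kinematic factor |dx/dθ| = 0.0089632 m.
ω = v/|dx/dθ| = 2.16/0.0089632 = 240.99 rad/s.
N = 60ω/(2π) = 2301.2 rpm.

2300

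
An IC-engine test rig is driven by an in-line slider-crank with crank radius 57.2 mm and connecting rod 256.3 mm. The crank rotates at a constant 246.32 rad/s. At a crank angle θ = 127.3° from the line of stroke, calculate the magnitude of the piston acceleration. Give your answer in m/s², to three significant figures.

2300

ω = 246.3 rad/s
x(θ) = r cosθ + √(L² − r² sin²θ); with ω constant, a = ω²·d²x/dθ².
d²x/dθ² = −r cosθ − r²(cos2θ)/√u − r⁴ sin²2θ/(4u^{3/2}),  u = L² − r² sin²θ = 0.0636193 m².
Substituting r = 0.0572 m, L = 0.2563 m, θ = 127.3°: d²x/dθ² = +0.037952 m.
a = ω²·d²x/dθ² = (246.3)²·(+0.037952) = +2302.7 m/s²;  |a| = 2302.7 m/s².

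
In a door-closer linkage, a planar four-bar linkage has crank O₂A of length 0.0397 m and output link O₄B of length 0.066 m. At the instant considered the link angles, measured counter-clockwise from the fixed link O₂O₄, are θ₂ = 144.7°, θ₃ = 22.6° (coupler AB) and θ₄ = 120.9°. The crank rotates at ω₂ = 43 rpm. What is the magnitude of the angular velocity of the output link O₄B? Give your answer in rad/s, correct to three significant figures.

2.32

ω₂ = 4.503 rad/s (from 43 rpm).
Differentiating the loop-closure r₂e^{iθ₂}+r₃e^{iθ₃}=r₁+r₄e^{iθ₄} gives r₂ω₂e^{iθ₂}+r₃ω₃e^{iθ₃}=r₄ω₄e^{iθ₄}.
Eliminating the other unknown: ω₄ = r₂ω₂ sin(θ₂−θ₃) / [r₄ sin(θ₄−θ₃)].
Numerator sine = +0.84712; denominator sine = +0.98953.
Result = 0.0397·4.503·(+0.84712) / (0.066·(+0.98953)) = +2.3188 rad/s; magnitude 2.3188 rad/s.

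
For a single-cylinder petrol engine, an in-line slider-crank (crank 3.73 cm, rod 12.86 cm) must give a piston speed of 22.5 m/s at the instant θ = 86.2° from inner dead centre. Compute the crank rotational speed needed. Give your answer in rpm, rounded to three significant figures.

For an in-line slider-crank, |v_piston| = rω|sinθ|·[1 + r cosθ/√(L² − r² sin²θ)].
With r = 0.0373 m, L = 0.1286 m, θ = 86.2°: the bracketed kinematic factor |dx/dθ| = 0.037965 m.
ω = v/|dx/dθ| = 22.5/0.037965 = 592.64 rad/s.
N = 60ω/(2π) = 5659.3 rpm.

5660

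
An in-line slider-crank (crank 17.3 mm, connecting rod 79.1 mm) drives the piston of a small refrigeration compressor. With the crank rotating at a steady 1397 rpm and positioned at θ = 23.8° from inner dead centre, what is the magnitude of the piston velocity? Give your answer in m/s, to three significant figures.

1.23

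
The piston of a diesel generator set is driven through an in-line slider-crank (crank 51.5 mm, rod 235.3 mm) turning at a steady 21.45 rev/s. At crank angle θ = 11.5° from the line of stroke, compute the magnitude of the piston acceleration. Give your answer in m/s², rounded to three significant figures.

1110

ω = 2π·21.5 = 134.8 rad/s
x(θ) = r cosθ + √(L² − r² sin²θ); with ω constant, a = ω²·d²x/dθ².
d²x/dθ² = −r cosθ − r²(cos2θ)/√u − r⁴ sin²2θ/(4u^{3/2}),  u = L² − r² sin²θ = 0.0552607 m².
Substituting r = 0.0515 m, L = 0.2353 m, θ = 11.5°: d²x/dθ² = -0.060872 m.
a = ω²·d²x/dθ² = (134.8)²·(-0.060872) = -1105.7 m/s²;  |a| = 1105.7 m/s².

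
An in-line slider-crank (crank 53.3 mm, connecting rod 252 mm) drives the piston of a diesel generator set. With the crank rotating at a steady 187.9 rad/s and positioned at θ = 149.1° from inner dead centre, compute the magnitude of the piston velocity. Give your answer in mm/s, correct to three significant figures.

4200

ω = 187.9 rad/s
For an in-line slider-crank, x = r cosθ + √(L² − r² sin²θ), so v = −rω sinθ·[1 + r cosθ/√(L² − r² sin²θ)].
With r = 0.0533 m, L = 0.252 m, θ = 149.1°: √(L² − r² sin²θ) = 0.25051 m.
v = −0.0533·187.9·0.51354·[1 + 0.0533·-0.85806/0.25051] = -4.2042 m/s.
|v| = 4.2042 m/s = 4204.2 mm/s.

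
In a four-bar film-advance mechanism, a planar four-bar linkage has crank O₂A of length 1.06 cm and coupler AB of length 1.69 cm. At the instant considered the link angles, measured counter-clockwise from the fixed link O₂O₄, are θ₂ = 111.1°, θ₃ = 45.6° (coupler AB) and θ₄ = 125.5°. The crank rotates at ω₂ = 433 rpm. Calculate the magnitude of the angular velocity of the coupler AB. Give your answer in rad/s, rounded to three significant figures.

ω₂ = 45.34 rad/s (from 433 rpm).
Differentiating the loop-closure r₂e^{iθ₂}+r₃e^{iθ₃}=r₁+r₄e^{iθ₄} gives r₂ω₂e^{iθ₂}+r₃ω₃e^{iθ₃}=r₄ω₄e^{iθ₄}.
Eliminating the other unknown: ω₃ = r₂ω₂ sin(θ₄−θ₂) / [r₃ sin(θ₃−θ₄)].
Numerator sine = +0.24869; denominator sine = -0.98450.
Result = 0.0106·45.34·(+0.24869) / (0.0169·(-0.98450)) = -7.1842 rad/s; magnitude 7.1842 rad/s.

7.18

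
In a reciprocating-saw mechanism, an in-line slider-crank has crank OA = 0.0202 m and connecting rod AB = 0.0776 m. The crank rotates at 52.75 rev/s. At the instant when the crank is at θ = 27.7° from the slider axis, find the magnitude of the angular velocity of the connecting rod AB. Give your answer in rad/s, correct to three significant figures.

ω = 331.4 rad/s (converted from 52.75 rev/s).
The rod makes angle φ with the slider axis where L sinφ = r sinθ; differentiating, L cosφ·φ̇ = r ω cosθ.
L cosφ = √(L² − r² sin²θ) = 0.07703 m.
|ω_rod| = r ω |cosθ| / √(L² − r² sin²θ) = 0.0202·331.4·0.88539/0.07703 = 76.954 rad/s.

77.0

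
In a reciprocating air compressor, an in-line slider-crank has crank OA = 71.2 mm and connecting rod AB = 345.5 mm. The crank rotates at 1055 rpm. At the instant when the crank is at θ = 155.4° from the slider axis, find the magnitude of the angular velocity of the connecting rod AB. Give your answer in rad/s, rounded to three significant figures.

20.8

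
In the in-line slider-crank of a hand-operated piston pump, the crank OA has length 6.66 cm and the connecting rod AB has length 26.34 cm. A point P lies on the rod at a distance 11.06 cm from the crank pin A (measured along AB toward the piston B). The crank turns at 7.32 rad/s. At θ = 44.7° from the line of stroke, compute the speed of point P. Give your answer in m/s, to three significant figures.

0.420

ω = 7.32 rad/s.  Crank-pin speed |V_A| = rω = 0.48751 m/s, perpendicular to OA.
Rod angle: sinφ = −(r/L) sinθ ⇒ φ = -10.245°; ω_rod = −rω cosθ/√(L²−r²sin²θ) = -1.3369 rad/s.
V_P = V_A + ω_rod × AP, with AP = 0.1106 m along the rod.
Components: V_Px = −rω sinθ − a·ω_rod·sinφ = -0.36921 m/s;  V_Py = rω cosθ + a·ω_rod·cosφ = +0.20102 m/s.
|V_P| = √(V_Px² + V_Py²) = 0.42039 m/s.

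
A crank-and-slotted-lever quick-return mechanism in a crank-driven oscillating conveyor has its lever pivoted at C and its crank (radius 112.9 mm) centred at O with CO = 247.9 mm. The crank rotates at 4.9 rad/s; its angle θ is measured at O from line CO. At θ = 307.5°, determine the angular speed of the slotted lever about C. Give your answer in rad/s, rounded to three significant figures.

1.35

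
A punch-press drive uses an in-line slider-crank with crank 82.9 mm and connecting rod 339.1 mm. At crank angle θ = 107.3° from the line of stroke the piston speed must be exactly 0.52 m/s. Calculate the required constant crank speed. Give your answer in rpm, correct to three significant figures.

67.8

For an in-line slider-crank, |v_piston| = rω|sinθ|·[1 + r cosθ/√(L² − r² sin²θ)].
With r = 0.0829 m, L = 0.3391 m, θ = 107.3°: the bracketed kinematic factor |dx/dθ| = 0.073232 m.
ω = v/|dx/dθ| = 0.52/0.073232 = 7.1007 rad/s.
N = 60ω/(2π) = 67.807 rpm.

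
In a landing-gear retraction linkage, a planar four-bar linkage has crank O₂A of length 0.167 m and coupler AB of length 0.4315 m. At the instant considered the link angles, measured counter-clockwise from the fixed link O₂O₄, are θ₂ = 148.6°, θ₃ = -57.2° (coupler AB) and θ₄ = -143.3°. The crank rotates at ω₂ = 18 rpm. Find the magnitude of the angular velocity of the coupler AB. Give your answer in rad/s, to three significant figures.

0.678

ω₂ = 1.885 rad/s (from 18 rpm).
Differentiating the loop-closure r₂e^{iθ₂}+r₃e^{iθ₃}=r₁+r₄e^{iθ₄} gives r₂ω₂e^{iθ₂}+r₃ω₃e^{iθ₃}=r₄ω₄e^{iθ₄}.
Eliminating the other unknown: ω₃ = r₂ω₂ sin(θ₄−θ₂) / [r₃ sin(θ₃−θ₄)].
Numerator sine = +0.92784; denominator sine = +0.99768.
Result = 0.167·1.885·(+0.92784) / (0.4315·(+0.99768)) = +0.67845 rad/s; magnitude 0.67845 rad/s.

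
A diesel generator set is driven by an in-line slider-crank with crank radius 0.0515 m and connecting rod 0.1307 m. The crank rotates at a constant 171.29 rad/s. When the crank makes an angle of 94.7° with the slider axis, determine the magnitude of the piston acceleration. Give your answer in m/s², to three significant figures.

ω = 171.3 rad/s
x(θ) = r cosθ + √(L² − r² sin²θ); with ω constant, a = ω²·d²x/dθ².
d²x/dθ² = −r cosθ − r²(cos2θ)/√u − r⁴ sin²2θ/(4u^{3/2}),  u = L² − r² sin²θ = 0.014448 m².
Substituting r = 0.0515 m, L = 0.1307 m, θ = 94.7°: d²x/dθ² = +0.025962 m.
a = ω²·d²x/dθ² = (171.3)²·(+0.025962) = +761.73 m/s²;  |a| = 761.73 m/s².

762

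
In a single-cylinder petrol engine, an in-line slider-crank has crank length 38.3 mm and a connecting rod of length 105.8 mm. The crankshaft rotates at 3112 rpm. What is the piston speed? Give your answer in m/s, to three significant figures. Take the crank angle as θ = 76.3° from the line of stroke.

ω = 2π·3112/60 = 325.9 rad/s
For an in-line slider-crank, x = r cosθ + √(L² − r² sin²θ), so v = −rω sinθ·[1 + r cosθ/√(L² − r² sin²θ)].
With r = 0.0383 m, L = 0.1058 m, θ = 76.3°: √(L² − r² sin²θ) = 0.099041 m.
v = −0.0383·325.9·0.97155·[1 + 0.0383·0.23684/0.099041] = -13.237 m/s.
|v| = 13.237 m/s.

13.2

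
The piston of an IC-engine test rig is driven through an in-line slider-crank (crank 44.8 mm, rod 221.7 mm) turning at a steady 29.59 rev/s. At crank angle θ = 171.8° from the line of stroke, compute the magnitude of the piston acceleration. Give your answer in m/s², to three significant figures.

ω = 2π·29.6 = 185.9 rad/s
x(θ) = r cosθ + √(L² − r² sin²θ); with ω constant, a = ω²·d²x/dθ².
d²x/dθ² = −r cosθ − r²(cos2θ)/√u − r⁴ sin²2θ/(4u^{3/2}),  u = L² − r² sin²θ = 0.0491101 m².
Substituting r = 0.0448 m, L = 0.2217 m, θ = 171.8°: d²x/dθ² = +0.035646 m.
a = ω²·d²x/dθ² = (185.9)²·(+0.035646) = +1232.2 m/s²;  |a| = 1232.2 m/s².

1230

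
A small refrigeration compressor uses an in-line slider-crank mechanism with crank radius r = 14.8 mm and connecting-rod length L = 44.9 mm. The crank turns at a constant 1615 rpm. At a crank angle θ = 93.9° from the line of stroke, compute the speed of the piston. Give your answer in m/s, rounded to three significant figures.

2.44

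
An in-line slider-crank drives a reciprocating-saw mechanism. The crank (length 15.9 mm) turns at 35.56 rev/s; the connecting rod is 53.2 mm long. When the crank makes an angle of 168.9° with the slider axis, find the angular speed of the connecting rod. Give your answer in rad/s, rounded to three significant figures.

ω = 223.4 rad/s (converted from 35.56 rev/s).
The rod makes angle φ with the slider axis where L sinφ = r sinθ; differentiating, L cosφ·φ̇ = r ω cosθ.
L cosφ = √(L² − r² sin²θ) = 0.053112 m.
|ω_rod| = r ω |cosθ| / √(L² − r² sin²θ) = 0.0159·223.4·0.98129/0.053112 = 65.637 rad/s.

65.6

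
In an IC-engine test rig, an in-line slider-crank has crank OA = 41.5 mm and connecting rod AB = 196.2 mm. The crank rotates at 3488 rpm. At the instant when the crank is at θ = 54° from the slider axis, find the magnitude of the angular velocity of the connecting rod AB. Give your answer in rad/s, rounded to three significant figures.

46.1

ω = 365.3 rad/s (converted from 3488 rpm).
The rod makes angle φ with the slider axis where L sinφ = r sinθ; differentiating, L cosφ·φ̇ = r ω cosθ.
L cosφ = √(L² − r² sin²θ) = 0.19331 m.
|ω_rod| = r ω |cosθ| / √(L² − r² sin²θ) = 0.0415·365.3·0.58779/0.19331 = 46.092 rad/s.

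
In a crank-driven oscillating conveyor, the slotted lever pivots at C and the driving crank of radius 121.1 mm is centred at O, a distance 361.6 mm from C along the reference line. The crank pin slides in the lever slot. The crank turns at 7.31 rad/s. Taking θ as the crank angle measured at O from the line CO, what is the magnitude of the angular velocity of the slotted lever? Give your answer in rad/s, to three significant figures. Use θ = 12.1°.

1.82

ω = 7.31 rad/s
Crank pin A relative to C: A = (d + r cosθ, r sinθ); lever angle φ = atan2(r sinθ, d + r cosθ).
Differentiating tanφ: φ̇ = rω(d cosθ + r)/(d² + r² + 2dr cosθ).
d² + r² + 2dr cosθ = |CA|² = 0.231054 m²;  d cosθ + r = +0.47467 m.
|ω_lever| = |0.1211·7.31·+0.47467| / 0.231054 = 1.8186 rad/s.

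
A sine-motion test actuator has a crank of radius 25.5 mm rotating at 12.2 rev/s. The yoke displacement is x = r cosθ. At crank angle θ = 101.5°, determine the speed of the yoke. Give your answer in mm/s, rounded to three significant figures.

1920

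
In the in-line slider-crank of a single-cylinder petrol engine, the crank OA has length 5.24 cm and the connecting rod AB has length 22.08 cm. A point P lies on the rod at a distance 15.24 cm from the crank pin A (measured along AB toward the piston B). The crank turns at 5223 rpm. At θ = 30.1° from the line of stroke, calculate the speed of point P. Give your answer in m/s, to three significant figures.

18.1

ω = 547 rad/s.  Crank-pin speed |V_A| = rω = 28.66 m/s, perpendicular to OA.
Rod angle: sinφ = −(r/L) sinθ ⇒ φ = -6.835°; ω_rod = −rω cosθ/√(L²−r²sin²θ) = -113.1 rad/s.
V_P = V_A + ω_rod × AP, with AP = 0.1524 m along the rod.
Components: V_Px = −rω sinθ − a·ω_rod·sinφ = -16.425 m/s;  V_Py = rω cosθ + a·ω_rod·cosφ = +7.6812 m/s.
|V_P| = √(V_Px² + V_Py²) = 18.132 m/s.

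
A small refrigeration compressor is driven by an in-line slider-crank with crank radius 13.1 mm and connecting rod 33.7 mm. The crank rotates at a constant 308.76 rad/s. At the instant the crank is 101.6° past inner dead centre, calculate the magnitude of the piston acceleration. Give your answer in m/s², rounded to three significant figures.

ω = 308.8 rad/s
x(θ) = r cosθ + √(L² − r² sin²θ); with ω constant, a = ω²·d²x/dθ².
d²x/dθ² = −r cosθ − r²(cos2θ)/√u − r⁴ sin²2θ/(4u^{3/2}),  u = L² − r² sin²θ = 0.000971019 m².
Substituting r = 0.0131 m, L = 0.0337 m, θ = 101.6°: d²x/dθ² = +0.0076582 m.
a = ω²·d²x/dθ² = (308.8)²·(+0.0076582) = +730.08 m/s²;  |a| = 730.08 m/s².

730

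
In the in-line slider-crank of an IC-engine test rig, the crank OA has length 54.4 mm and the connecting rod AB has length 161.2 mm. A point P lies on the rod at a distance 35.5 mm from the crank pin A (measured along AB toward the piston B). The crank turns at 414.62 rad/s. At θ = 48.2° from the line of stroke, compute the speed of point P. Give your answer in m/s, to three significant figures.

21.2

ω = 414.6 rad/s.  Crank-pin speed |V_A| = rω = 22.555 m/s, perpendicular to OA.
Rod angle: sinφ = −(r/L) sinθ ⇒ φ = -14.571°; ω_rod = −rω cosθ/√(L²−r²sin²θ) = -96.361 rad/s.
V_P = V_A + ω_rod × AP, with AP = 0.0355 m along the rod.
Components: V_Px = −rω sinθ − a·ω_rod·sinφ = -17.675 m/s;  V_Py = rω cosθ + a·ω_rod·cosφ = +11.723 m/s.
|V_P| = √(V_Px² + V_Py²) = 21.209 m/s.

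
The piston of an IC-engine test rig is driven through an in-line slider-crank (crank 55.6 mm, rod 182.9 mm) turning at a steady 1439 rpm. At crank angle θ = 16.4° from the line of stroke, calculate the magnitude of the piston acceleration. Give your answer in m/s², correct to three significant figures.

ω = 2π·1439/60 = 150.7 rad/s
x(θ) = r cosθ + √(L² − r² sin²θ); with ω constant, a = ω²·d²x/dθ².
d²x/dθ² = −r cosθ − r²(cos2θ)/√u − r⁴ sin²2θ/(4u^{3/2}),  u = L² − r² sin²θ = 0.033206 m².
Substituting r = 0.0556 m, L = 0.1829 m, θ = 16.4°: d²x/dθ² = -0.067714 m.
a = ω²·d²x/dθ² = (150.7)²·(-0.067714) = -1537.6 m/s²;  |a| = 1537.6 m/s².

1540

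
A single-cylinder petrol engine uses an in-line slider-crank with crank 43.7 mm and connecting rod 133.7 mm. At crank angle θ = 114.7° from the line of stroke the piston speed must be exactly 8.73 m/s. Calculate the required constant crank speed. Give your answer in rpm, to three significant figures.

For an in-line slider-crank, |v_piston| = rω|sinθ|·[1 + r cosθ/√(L² − r² sin²θ)].
With r = 0.0437 m, L = 0.1337 m, θ = 114.7°: the bracketed kinematic factor |dx/dθ| = 0.034023 m.
ω = v/|dx/dθ| = 8.73/0.034023 = 256.59 rad/s.
N = 60ω/(2π) = 2450.3 rpm.

2450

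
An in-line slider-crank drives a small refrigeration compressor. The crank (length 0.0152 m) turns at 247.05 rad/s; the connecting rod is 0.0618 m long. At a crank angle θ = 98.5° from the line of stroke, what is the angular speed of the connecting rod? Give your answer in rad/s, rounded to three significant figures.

9.26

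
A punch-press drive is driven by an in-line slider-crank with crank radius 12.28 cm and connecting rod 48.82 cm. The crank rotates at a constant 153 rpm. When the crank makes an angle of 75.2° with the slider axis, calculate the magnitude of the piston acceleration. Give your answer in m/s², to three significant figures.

ω = 2π·153/60 = 16.02 rad/s
x(θ) = r cosθ + √(L² − r² sin²θ); with ω constant, a = ω²·d²x/dθ².
d²x/dθ² = −r cosθ − r²(cos2θ)/√u − r⁴ sin²2θ/(4u^{3/2}),  u = L² − r² sin²θ = 0.224243 m².
Substituting r = 0.1228 m, L = 0.4882 m, θ = 75.2°: d²x/dθ² = -0.0038106 m.
a = ω²·d²x/dθ² = (16.02)²·(-0.0038106) = -0.97821 m/s²;  |a| = 0.97821 m/s².

0.978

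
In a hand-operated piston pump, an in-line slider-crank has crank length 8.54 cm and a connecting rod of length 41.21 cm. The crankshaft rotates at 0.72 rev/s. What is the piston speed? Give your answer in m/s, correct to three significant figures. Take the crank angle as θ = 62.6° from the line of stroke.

0.376

ω = 2π·0.72 = 4.524 rad/s
For an in-line slider-crank, x = r cosθ + √(L² − r² sin²θ), so v = −rω sinθ·[1 + r cosθ/√(L² − r² sin²θ)].
With r = 0.0854 m, L = 0.4121 m, θ = 62.6°: √(L² − r² sin²θ) = 0.40507 m.
v = −0.0854·4.524·0.88782·[1 + 0.0854·0.46020/0.40507] = -0.37628 m/s.
|v| = 0.37628 m/s.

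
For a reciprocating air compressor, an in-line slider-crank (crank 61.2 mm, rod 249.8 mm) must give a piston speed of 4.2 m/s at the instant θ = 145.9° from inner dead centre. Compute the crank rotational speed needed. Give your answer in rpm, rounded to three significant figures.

For an in-line slider-crank, |v_piston| = rω|sinθ|·[1 + r cosθ/√(L² − r² sin²θ)].
With r = 0.0612 m, L = 0.2498 m, θ = 145.9°: the bracketed kinematic factor |dx/dθ| = 0.027284 m.
ω = v/|dx/dθ| = 4.2/0.027284 = 153.94 rad/s.
N = 60ω/(2π) = 1470 rpm.

1470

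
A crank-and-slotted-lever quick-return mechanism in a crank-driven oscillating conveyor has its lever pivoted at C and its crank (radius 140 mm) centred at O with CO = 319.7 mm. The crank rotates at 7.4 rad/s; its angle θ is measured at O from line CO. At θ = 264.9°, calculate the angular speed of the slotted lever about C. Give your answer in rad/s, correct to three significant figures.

ω = 7.4 rad/s
Crank pin A relative to C: A = (d + r cosθ, r sinθ); lever angle φ = atan2(r sinθ, d + r cosθ).
Differentiating tanφ: φ̇ = rω(d cosθ + r)/(d² + r² + 2dr cosθ).
d² + r² + 2dr cosθ = |CA|² = 0.113851 m²;  d cosθ + r = +0.11158 m.
|ω_lever| = |0.14·7.4·+0.11158| / 0.113851 = 1.0153 rad/s.

1.02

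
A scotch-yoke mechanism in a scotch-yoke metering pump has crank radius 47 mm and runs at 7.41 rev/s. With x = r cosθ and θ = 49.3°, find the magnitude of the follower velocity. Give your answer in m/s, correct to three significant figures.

ω = 46.56 rad/s (from 7.41 rev/s).
x = r cosθ ⇒ ẋ = −rω sinθ.
|v| = rω|sinθ| = 0.047·46.56·|sin 49.3°| = 1.659 m/s.

1.66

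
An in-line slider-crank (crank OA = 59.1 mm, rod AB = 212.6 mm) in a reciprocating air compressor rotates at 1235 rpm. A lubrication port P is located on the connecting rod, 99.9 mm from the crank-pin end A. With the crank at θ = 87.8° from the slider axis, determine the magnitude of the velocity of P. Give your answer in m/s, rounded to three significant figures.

ω = 129.3 rad/s.  Crank-pin speed |V_A| = rω = 7.6433 m/s, perpendicular to OA.
Rod angle: sinφ = −(r/L) sinθ ⇒ φ = -16.128°; ω_rod = −rω cosθ/√(L²−r²sin²θ) = -1.4366 rad/s.
V_P = V_A + ω_rod × AP, with AP = 0.0999 m along the rod.
Components: V_Px = −rω sinθ − a·ω_rod·sinφ = -7.6776 m/s;  V_Py = rω cosθ + a·ω_rod·cosφ = +0.15554 m/s.
|V_P| = √(V_Px² + V_Py²) = 7.6791 m/s.

7.68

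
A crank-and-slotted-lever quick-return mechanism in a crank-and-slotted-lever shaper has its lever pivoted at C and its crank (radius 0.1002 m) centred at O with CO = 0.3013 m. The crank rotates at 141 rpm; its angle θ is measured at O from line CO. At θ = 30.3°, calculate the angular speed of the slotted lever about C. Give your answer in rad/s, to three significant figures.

3.49

ω = 14.77 rad/s (from 141 rpm).
Crank pin A relative to C: A = (d + r cosθ, r sinθ); lever angle φ = atan2(r sinθ, d + r cosθ).
Differentiating tanφ: φ̇ = rω(d cosθ + r)/(d² + r² + 2dr cosθ).
d² + r² + 2dr cosθ = |CA|² = 0.152954 m²;  d cosθ + r = +0.36034 m.
|ω_lever| = |0.1002·14.77·+0.36034| / 0.152954 = 3.4855 rad/s.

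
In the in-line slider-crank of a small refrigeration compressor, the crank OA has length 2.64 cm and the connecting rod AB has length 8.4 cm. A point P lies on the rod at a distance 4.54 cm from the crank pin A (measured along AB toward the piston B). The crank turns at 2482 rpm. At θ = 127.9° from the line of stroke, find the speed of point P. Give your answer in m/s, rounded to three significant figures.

ω = 259.9 rad/s.  Crank-pin speed |V_A| = rω = 6.8617 m/s, perpendicular to OA.
Rod angle: sinφ = −(r/L) sinθ ⇒ φ = -14.359°; ω_rod = −rω cosθ/√(L²−r²sin²θ) = +51.797 rad/s.
V_P = V_A + ω_rod × AP, with AP = 0.0454 m along the rod.
Components: V_Px = −rω sinθ − a·ω_rod·sinφ = -4.8313 m/s;  V_Py = rω cosθ + a·ω_rod·cosφ = -1.9369 m/s.
|V_P| = √(V_Px² + V_Py²) = 5.2051 m/s.

5.21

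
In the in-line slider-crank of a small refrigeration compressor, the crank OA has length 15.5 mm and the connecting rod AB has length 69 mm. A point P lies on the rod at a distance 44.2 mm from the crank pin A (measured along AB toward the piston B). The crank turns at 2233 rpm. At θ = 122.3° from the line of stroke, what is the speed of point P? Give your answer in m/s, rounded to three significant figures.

ω = 233.8 rad/s.  Crank-pin speed |V_A| = rω = 3.6245 m/s, perpendicular to OA.
Rod angle: sinφ = −(r/L) sinθ ⇒ φ = -10.946°; ω_rod = −rω cosθ/√(L²−r²sin²θ) = +28.589 rad/s.
V_P = V_A + ω_rod × AP, with AP = 0.0442 m along the rod.
Components: V_Px = −rω sinθ − a·ω_rod·sinφ = -2.8237 m/s;  V_Py = rω cosθ + a·ω_rod·cosφ = -0.69611 m/s.
|V_P| = √(V_Px² + V_Py²) = 2.9083 m/s.

2.91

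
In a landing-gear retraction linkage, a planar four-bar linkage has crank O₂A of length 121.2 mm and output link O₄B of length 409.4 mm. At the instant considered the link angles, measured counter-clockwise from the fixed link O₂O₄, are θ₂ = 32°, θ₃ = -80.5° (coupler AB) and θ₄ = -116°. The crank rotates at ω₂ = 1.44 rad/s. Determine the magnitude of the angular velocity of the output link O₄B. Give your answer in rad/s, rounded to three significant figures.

0.678

ω₂ = 1.44 rad/s
Differentiating the loop-closure r₂e^{iθ₂}+r₃e^{iθ₃}=r₁+r₄e^{iθ₄} gives r₂ω₂e^{iθ₂}+r₃ω₃e^{iθ₃}=r₄ω₄e^{iθ₄}.
Eliminating the other unknown: ω₄ = r₂ω₂ sin(θ₂−θ₃) / [r₄ sin(θ₄−θ₃)].
Numerator sine = +0.92388; denominator sine = -0.58070.
Result = 0.1212·1.44·(+0.92388) / (0.4094·(-0.58070)) = -0.67823 rad/s; magnitude 0.67823 rad/s.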